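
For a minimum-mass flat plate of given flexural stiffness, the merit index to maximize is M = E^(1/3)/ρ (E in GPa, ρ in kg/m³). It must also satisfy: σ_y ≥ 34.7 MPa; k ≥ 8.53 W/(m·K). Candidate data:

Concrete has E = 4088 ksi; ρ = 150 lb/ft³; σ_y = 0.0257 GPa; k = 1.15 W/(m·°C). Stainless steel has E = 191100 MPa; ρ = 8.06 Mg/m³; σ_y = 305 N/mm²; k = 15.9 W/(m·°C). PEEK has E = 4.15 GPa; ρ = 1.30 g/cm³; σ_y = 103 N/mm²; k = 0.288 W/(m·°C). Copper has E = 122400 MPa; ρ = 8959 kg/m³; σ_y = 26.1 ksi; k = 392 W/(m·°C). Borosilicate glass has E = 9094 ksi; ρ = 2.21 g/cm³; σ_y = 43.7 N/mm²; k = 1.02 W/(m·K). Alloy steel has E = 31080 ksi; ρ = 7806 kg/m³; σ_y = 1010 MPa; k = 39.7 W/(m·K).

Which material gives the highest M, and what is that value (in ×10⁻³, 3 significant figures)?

Screen on constraints: σ_y ≥ 34.7 MPa; k ≥ 8.53 W/(m·K). Survivors: stainless steel, copper, alloy steel.
After converting to SI:
  stainless steel: E = 191.1 GPa, ρ = 8060 kg/m³
  copper: E = 122.4 GPa, ρ = 8959 kg/m³
  alloy steel: E = 214.3 GPa, ρ = 7806 kg/m³
  alloy steel: M = 0.767×10⁻³
  stainless steel: M = 0.715×10⁻³
  copper: M = 0.554×10⁻³
Alloy steel ranks first.

alloy steel, M = 0.767×10⁻³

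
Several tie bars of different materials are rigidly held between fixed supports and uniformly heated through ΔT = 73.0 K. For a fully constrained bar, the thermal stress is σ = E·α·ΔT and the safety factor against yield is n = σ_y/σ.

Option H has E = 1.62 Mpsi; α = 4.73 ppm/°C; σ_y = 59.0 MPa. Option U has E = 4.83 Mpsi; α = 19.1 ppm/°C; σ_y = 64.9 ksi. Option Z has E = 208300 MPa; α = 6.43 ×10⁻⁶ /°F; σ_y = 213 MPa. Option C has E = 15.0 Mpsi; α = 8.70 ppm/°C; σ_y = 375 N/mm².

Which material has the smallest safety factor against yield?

option Z

Per material, after unit conversion:
  option H: E = 11.17, α = 4.73, σ_y = 59.00 → σ = 3.86 MPa, n = 15.3
  option U: E = 33.30, α = 19.1, σ_y = 447.5 → σ = 46.4 MPa, n = 9.64
  option Z: E = 208.3, α = 11.6, σ_y = 213.0 → σ = 176 MPa, n = 1.21
  option C: E = 103.4, α = 8.70, σ_y = 375.0 → σ = 65.7 MPa, n = 5.71
The minimum is option Z at n = 1.21.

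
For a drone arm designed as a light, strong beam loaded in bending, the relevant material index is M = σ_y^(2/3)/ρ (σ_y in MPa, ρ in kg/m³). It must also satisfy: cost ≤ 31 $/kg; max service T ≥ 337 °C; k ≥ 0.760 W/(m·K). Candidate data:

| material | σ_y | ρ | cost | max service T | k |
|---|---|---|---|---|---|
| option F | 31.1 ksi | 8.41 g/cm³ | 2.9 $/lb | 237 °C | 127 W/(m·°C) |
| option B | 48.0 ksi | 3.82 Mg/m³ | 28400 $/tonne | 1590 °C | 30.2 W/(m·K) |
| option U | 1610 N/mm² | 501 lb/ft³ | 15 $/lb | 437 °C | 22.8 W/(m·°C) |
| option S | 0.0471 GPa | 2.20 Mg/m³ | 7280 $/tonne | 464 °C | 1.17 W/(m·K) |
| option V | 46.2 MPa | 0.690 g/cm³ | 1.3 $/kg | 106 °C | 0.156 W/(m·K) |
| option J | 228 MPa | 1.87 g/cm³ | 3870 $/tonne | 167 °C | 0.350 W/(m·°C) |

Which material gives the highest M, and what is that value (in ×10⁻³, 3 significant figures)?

option B, M = 12.5×10⁻³

Screen on constraints: cost ≤ 31 $/kg; max service T ≥ 337 °C; k ≥ 0.760 W/(m·K). Survivors: option B, option S.
Putting every candidate on a common basis:
  option B: σ_y = 330.9 MPa, ρ = 3820 kg/m³
  option S: σ_y = 47.10 MPa, ρ = 2200 kg/m³
  option B: M = 12.5×10⁻³
  option S: M = 5.93×10⁻³
Option B ranks first.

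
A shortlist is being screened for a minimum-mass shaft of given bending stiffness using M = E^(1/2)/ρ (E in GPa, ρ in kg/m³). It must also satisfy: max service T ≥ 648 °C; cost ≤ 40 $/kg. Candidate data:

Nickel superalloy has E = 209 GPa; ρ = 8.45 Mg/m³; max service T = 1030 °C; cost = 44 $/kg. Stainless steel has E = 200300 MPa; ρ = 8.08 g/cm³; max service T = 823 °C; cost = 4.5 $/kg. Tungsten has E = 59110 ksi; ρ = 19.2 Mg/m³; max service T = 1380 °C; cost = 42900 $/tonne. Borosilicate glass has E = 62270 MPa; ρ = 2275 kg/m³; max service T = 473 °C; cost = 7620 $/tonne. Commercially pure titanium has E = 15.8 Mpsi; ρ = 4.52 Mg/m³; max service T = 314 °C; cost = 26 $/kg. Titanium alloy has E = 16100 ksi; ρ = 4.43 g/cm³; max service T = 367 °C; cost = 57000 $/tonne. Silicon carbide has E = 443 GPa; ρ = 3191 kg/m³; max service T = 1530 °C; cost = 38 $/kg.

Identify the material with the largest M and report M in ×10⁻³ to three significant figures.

silicon carbide, M = 6.60×10⁻³

Screen on constraints: max service T ≥ 648 °C; cost ≤ 40 $/kg. Survivors: stainless steel, silicon carbide.
In SI units:
  stainless steel: E = 200.3 GPa, ρ = 8080 kg/m³
  silicon carbide: E = 443.0 GPa, ρ = 3191 kg/m³
  silicon carbide: M = 6.60×10⁻³
  stainless steel: M = 1.75×10⁻³
Highest index: silicon carbide.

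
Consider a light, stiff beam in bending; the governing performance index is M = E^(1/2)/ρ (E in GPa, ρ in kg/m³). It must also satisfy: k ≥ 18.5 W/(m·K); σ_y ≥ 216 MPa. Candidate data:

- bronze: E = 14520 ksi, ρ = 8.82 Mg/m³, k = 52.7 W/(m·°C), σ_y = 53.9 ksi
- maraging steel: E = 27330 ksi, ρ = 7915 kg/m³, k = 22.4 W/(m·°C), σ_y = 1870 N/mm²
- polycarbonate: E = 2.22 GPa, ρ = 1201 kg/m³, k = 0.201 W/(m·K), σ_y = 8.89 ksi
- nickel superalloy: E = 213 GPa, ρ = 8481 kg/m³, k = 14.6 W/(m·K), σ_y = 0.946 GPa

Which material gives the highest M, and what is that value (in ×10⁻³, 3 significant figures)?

maraging steel, M = 1.73×10⁻³

Screen on constraints: k ≥ 18.5 W/(m·K); σ_y ≥ 216 MPa. Survivors: bronze, maraging steel.
Convert each candidate to consistent units, then evaluate M:
  bronze: E = 100.1 GPa, ρ = 8820 kg/m³
  maraging steel: E = 188.4 GPa, ρ = 7915 kg/m³
  maraging steel: M = 1.73×10⁻³
  bronze: M = 1.13×10⁻³
Maraging steel has the largest M.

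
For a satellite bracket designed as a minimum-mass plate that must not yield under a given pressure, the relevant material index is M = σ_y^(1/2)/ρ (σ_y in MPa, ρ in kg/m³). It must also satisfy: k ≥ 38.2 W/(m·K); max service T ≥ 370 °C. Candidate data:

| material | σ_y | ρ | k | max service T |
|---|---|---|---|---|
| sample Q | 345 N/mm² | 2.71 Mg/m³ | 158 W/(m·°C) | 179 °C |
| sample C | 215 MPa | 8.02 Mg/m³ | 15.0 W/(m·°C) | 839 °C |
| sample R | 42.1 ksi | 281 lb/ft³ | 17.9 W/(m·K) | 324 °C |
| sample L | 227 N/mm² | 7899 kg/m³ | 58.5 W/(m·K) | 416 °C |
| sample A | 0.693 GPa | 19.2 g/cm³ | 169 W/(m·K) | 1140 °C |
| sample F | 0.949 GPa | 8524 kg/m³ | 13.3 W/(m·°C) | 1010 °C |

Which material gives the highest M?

sample L

Screen on constraints: k ≥ 38.2 W/(m·K); max service T ≥ 370 °C. Survivors: sample L, sample A.
In SI units:
  sample L: σ_y = 227.0 MPa, ρ = 7899 kg/m³
  sample A: σ_y = 693.0 MPa, ρ = 19200 kg/m³
  sample L: M = 1.91×10⁻³
  sample A: M = 1.37×10⁻³
Sample L ranks first.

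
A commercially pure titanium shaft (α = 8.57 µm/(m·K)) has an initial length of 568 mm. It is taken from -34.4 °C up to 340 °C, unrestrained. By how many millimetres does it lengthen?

1.82 mm

ΔT = 340 − (-34.4) = 374.4 K.
ΔL = α·L₀·ΔT = 8.57×10⁻⁶ × 568 mm × 374.4 K = 1.82 mm.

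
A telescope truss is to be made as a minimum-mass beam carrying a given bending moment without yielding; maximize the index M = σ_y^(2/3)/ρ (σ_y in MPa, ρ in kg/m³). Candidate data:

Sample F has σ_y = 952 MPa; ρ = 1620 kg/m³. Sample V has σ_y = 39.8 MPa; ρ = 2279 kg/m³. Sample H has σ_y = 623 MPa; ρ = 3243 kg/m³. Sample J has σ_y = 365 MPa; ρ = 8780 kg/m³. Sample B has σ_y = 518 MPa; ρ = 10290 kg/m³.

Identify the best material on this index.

Evaluate M for each candidate:
  sample F: M = 59.7×10⁻³
  sample H: M = 22.5×10⁻³
  sample B: M = 6.27×10⁻³
  sample J: M = 5.82×10⁻³
  sample V: M = 5.11×10⁻³
Sample F ranks first.

sample F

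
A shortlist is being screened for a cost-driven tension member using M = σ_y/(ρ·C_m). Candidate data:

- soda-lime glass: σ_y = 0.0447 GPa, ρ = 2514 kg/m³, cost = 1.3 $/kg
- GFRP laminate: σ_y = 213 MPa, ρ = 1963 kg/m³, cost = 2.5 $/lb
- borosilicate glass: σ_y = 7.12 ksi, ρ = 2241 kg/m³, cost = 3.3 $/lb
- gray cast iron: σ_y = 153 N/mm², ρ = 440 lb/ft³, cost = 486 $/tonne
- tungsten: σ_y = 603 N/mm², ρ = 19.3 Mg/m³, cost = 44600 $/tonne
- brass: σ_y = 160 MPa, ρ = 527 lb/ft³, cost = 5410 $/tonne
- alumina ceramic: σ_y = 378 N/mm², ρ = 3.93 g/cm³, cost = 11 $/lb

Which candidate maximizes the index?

Putting every candidate on a common basis:
  soda-lime glass: σ_y = 44.70 MPa, ρ = 2514 kg/m³, cost = 1.300 $/kg
  GFRP laminate: σ_y = 213.0 MPa, ρ = 1963 kg/m³, cost = 5.511 $/kg
  borosilicate glass: σ_y = 49.09 MPa, ρ = 2241 kg/m³, cost = 7.275 $/kg
  gray cast iron: σ_y = 153.0 MPa, ρ = 7048 kg/m³, cost = 0.4860 $/kg
  tungsten: σ_y = 603.0 MPa, ρ = 19300 kg/m³, cost = 44.60 $/kg
  brass: σ_y = 160.0 MPa, ρ = 8442 kg/m³, cost = 5.410 $/kg
  alumina ceramic: σ_y = 378.0 MPa, ρ = 3930 kg/m³, cost = 24.25 $/kg
  gray cast iron: M = 44.7 kN·m per $
  GFRP laminate: M = 19.7 kN·m per $
  soda-lime glass: M = 13.7 kN·m per $
  alumina ceramic: M = 3.97 kN·m per $
  brass: M = 3.50 kN·m per $
  borosilicate glass: M = 3.01 kN·m per $
  tungsten: M = 0.701 kN·m per $
Gray cast iron ranks first.

gray cast iron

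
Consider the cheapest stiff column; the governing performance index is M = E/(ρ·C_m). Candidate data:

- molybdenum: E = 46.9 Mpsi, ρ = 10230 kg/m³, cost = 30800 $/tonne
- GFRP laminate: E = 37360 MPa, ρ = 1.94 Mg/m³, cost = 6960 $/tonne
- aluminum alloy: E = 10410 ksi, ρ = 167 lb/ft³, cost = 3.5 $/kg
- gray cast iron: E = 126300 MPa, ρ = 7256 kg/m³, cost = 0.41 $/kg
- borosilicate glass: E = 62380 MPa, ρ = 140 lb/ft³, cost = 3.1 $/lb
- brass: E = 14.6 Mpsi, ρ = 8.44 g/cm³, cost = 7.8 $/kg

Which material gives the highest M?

gray cast iron

Putting every candidate on a common basis:
  molybdenum: E = 323.4 GPa, ρ = 10230 kg/m³, cost = 30.80 $/kg
  GFRP laminate: E = 37.36 GPa, ρ = 1940 kg/m³, cost = 6.960 $/kg
  aluminum alloy: E = 71.77 GPa, ρ = 2675 kg/m³, cost = 3.500 $/kg
  gray cast iron: E = 126.3 GPa, ρ = 7256 kg/m³, cost = 0.4100 $/kg
  borosilicate glass: E = 62.38 GPa, ρ = 2243 kg/m³, cost = 6.834 $/kg
  brass: E = 100.7 GPa, ρ = 8440 kg/m³, cost = 7.800 $/kg
  gray cast iron: M = 42.5 MN·m per $
  aluminum alloy: M = 7.67 MN·m per $
  borosilicate glass: M = 4.07 MN·m per $
  GFRP laminate: M = 2.77 MN·m per $
  brass: M = 1.53 MN·m per $
  molybdenum: M = 1.03 MN·m per $
The maximum is for gray cast iron.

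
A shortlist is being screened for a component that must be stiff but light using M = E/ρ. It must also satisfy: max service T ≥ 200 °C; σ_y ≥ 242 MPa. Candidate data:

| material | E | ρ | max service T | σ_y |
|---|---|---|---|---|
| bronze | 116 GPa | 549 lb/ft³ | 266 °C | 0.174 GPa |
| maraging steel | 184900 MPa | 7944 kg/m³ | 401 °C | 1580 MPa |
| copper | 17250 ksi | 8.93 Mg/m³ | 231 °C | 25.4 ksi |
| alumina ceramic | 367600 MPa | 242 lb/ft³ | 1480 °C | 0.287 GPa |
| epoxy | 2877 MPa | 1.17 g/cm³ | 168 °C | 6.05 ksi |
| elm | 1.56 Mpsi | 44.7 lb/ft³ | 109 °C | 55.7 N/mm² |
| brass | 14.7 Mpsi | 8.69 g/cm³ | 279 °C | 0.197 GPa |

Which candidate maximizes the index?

Screen on constraints: max service T ≥ 200 °C; σ_y ≥ 242 MPa. Survivors: maraging steel, alumina ceramic.
Putting every candidate on a common basis:
  maraging steel: E = 184.9 GPa, ρ = 7944 kg/m³
  alumina ceramic: E = 367.6 GPa, ρ = 3876 kg/m³
  alumina ceramic: M = 94.8 MN·m/kg
  maraging steel: M = 23.3 MN·m/kg
Highest index: alumina ceramic.

alumina ceramic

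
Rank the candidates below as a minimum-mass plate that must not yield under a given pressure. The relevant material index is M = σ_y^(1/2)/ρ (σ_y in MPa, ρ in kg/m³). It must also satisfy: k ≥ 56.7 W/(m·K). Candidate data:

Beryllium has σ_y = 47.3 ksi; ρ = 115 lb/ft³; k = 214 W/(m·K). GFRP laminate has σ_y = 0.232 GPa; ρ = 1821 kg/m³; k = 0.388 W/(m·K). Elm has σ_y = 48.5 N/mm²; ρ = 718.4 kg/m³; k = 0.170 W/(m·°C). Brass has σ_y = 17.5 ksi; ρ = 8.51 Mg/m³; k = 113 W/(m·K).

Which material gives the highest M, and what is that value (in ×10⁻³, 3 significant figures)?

Screen on constraints: k ≥ 56.7 W/(m·K). Survivors: beryllium, brass.
In SI units:
  beryllium: σ_y = 326.1 MPa, ρ = 1842 kg/m³
  brass: σ_y = 120.7 MPa, ρ = 8510 kg/m³
  beryllium: M = 9.80×10⁻³
  brass: M = 1.29×10⁻³
The maximum is for beryllium.

beryllium, M = 9.80×10⁻³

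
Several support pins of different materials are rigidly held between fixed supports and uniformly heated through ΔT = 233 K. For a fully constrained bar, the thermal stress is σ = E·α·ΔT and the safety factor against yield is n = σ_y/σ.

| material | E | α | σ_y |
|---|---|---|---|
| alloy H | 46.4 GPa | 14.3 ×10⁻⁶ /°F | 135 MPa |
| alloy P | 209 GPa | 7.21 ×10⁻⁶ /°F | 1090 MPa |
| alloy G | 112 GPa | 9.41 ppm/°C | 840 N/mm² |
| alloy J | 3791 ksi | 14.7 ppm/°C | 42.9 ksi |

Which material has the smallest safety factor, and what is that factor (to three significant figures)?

Per material, after unit conversion:
  alloy H: E = 46.40, α = 25.7, σ_y = 135.0 → σ = 278 MPa, n = 0.485
  alloy P: E = 209.0, α = 13.0, σ_y = 1090 → σ = 632 MPa, n = 1.72
  alloy G: E = 112.0, α = 9.41, σ_y = 840.0 → σ = 246 MPa, n = 3.42
  alloy J: E = 26.14, α = 14.7, σ_y = 295.8 → σ = 89.5 MPa, n = 3.30
The minimum is alloy H at n = 0.485.

alloy H, n = 0.485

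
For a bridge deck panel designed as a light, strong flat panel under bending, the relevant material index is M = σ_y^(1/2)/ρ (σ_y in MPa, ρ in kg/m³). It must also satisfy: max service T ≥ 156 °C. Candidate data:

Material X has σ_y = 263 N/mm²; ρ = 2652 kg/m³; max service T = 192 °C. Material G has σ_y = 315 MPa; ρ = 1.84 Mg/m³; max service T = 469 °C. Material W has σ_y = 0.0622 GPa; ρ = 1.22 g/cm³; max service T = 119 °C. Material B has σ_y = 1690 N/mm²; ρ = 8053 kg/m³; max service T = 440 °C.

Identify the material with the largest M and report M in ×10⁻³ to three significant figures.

material G, M = 9.65×10⁻³

Screen on constraints: max service T ≥ 156 °C. Survivors: material X, material G, material B.
Convert each candidate to consistent units, then evaluate M:
  material X: σ_y = 263.0 MPa, ρ = 2652 kg/m³
  material G: σ_y = 315.0 MPa, ρ = 1840 kg/m³
  material B: σ_y = 1690 MPa, ρ = 8053 kg/m³
  material G: M = 9.65×10⁻³
  material X: M = 6.12×10⁻³
  material B: M = 5.10×10⁻³
Material G ranks first.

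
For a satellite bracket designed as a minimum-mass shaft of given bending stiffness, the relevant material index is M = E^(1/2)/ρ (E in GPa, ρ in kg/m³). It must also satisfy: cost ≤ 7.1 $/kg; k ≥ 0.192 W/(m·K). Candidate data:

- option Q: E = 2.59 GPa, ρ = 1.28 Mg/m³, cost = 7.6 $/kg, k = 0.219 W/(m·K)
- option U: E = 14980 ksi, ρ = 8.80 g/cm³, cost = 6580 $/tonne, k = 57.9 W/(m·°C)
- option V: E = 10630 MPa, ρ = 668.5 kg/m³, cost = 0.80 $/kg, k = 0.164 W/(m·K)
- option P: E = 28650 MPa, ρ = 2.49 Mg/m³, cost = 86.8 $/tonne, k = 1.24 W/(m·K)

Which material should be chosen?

option P

Screen on constraints: cost ≤ 7.1 $/kg; k ≥ 0.192 W/(m·K). Survivors: option U, option P.
Normalizing units and computing the index:
  option U: E = 103.3 GPa, ρ = 8800 kg/m³
  option P: E = 28.65 GPa, ρ = 2490 kg/m³
  option P: M = 2.15×10⁻³
  option U: M = 1.15×10⁻³
Option P ranks first.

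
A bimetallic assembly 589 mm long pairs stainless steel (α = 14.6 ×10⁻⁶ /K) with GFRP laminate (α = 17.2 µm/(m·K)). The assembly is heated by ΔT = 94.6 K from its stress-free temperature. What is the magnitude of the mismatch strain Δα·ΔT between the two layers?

2.46×10⁻⁴

Δα = |14.6 − 17.2|×10⁻⁶/K = 2.60×10⁻⁶/K.
Mismatch strain = Δα·ΔT = 2.60×10⁻⁶ × 94.6 = 2.46×10⁻⁴.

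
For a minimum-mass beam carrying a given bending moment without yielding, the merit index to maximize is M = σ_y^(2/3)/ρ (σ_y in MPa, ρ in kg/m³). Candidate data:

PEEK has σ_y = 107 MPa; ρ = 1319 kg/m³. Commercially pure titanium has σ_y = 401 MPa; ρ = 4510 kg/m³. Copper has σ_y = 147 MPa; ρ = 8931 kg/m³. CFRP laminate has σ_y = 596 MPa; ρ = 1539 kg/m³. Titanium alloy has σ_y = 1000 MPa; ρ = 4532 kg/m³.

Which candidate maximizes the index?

Computing M directly (units already consistent):
  CFRP laminate: M = 46.0×10⁻³
  titanium alloy: M = 22.1×10⁻³
  PEEK: M = 17.1×10⁻³
  commercially pure titanium: M = 12.1×10⁻³
  copper: M = 3.12×10⁻³
CFRP laminate ranks first.

CFRP laminate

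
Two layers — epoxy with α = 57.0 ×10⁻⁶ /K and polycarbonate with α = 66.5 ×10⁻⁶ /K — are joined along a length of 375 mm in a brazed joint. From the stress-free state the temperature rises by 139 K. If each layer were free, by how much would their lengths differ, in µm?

Δα = |57.0 − 66.5|×10⁻⁶/K = 9.50×10⁻⁶/K.
ΔL_mismatch = Δα·L·ΔT = 9.50×10⁻⁶ × 375.0 mm × 139.0 K = 495 µm.

495 µm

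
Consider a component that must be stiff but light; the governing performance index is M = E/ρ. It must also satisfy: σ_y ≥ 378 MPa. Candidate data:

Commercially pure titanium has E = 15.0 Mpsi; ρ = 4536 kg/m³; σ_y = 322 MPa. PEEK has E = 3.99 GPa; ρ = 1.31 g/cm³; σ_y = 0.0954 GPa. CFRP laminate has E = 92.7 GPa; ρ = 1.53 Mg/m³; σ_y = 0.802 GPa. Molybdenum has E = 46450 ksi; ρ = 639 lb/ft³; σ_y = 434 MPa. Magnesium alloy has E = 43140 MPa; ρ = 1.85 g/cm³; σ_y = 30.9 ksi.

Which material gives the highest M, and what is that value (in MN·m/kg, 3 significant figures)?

Screen on constraints: σ_y ≥ 378 MPa. Survivors: CFRP laminate, molybdenum.
Convert each candidate to consistent units, then evaluate M:
  CFRP laminate: E = 92.70 GPa, ρ = 1530 kg/m³
  molybdenum: E = 320.3 GPa, ρ = 10240 kg/m³
  CFRP laminate: M = 60.6 MN·m/kg
  molybdenum: M = 31.3 MN·m/kg
Highest index: CFRP laminate.

CFRP laminate, M = 60.6 MN·m/kg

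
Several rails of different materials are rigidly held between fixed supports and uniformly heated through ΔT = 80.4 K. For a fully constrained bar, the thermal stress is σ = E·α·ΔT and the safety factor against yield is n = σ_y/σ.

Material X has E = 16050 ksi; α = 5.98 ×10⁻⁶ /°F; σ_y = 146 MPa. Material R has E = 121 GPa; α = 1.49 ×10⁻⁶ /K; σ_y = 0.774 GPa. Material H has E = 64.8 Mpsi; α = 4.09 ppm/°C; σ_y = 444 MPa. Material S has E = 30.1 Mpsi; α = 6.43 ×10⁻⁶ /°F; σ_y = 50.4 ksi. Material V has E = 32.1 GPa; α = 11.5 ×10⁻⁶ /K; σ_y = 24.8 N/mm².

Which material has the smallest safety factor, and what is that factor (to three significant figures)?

In consistent units (E in GPa, α in ×10⁻⁶/K, σ_y in MPa):
  material X: E = 110.7, α = 10.8, σ_y = 146.0 → σ = 95.8 MPa, n = 1.52
  material R: E = 121.0, α = 1.49, σ_y = 774.0 → σ = 14.5 MPa, n = 53.4
  material H: E = 446.8, α = 4.09, σ_y = 444.0 → σ = 147 MPa, n = 3.02
  material S: E = 207.5, α = 11.6, σ_y = 347.5 → σ = 193 MPa, n = 1.80
  material V: E = 32.10, α = 11.5, σ_y = 24.80 → σ = 29.7 MPa, n = 0.836
Material V has the lowest safety factor, n = 0.836.

material V, n = 0.836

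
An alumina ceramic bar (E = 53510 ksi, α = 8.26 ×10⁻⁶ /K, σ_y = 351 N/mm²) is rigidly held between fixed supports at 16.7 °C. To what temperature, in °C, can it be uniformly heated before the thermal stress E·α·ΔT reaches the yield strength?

E = 53510 ksi = 368.9 GPa.
σ_y = 351 N/mm² = 351.0 MPa.
E·α·ΔT = 351.0 MPa ⇒ ΔT = 351.0 / (368.9×10³ × 8.26×10⁻⁶) = 115.2 K.
T = 16.7 + 115.2 = 131.9 °C.

132 °C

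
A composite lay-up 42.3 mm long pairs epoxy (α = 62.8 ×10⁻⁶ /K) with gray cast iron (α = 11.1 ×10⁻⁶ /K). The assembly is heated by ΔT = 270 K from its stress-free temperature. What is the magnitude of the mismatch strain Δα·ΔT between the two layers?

Δα = |62.8 − 11.1|×10⁻⁶/K = 51.7×10⁻⁶/K.
Mismatch strain = Δα·ΔT = 51.7×10⁻⁶ × 270.0 = 0.0140.

0.0140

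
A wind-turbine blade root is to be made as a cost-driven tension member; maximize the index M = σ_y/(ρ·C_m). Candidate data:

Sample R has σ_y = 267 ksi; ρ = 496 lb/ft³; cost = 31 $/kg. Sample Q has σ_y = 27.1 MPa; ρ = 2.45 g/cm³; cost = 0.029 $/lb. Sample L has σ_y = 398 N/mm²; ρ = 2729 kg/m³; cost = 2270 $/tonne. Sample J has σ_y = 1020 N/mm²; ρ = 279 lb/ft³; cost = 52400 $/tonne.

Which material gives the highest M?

sample Q

After converting to SI:
  sample R: σ_y = 1841 MPa, ρ = 7945 kg/m³, cost = 31.00 $/kg
  sample Q: σ_y = 27.10 MPa, ρ = 2450 kg/m³, cost = 0.06393 $/kg
  sample L: σ_y = 398.0 MPa, ρ = 2729 kg/m³, cost = 2.270 $/kg
  sample J: σ_y = 1020 MPa, ρ = 4469 kg/m³, cost = 52.40 $/kg
  sample Q: M = 173 kN·m per $
  sample L: M = 64.2 kN·m per $
  sample R: M = 7.47 kN·m per $
  sample J: M = 4.36 kN·m per $
The maximum is for sample Q.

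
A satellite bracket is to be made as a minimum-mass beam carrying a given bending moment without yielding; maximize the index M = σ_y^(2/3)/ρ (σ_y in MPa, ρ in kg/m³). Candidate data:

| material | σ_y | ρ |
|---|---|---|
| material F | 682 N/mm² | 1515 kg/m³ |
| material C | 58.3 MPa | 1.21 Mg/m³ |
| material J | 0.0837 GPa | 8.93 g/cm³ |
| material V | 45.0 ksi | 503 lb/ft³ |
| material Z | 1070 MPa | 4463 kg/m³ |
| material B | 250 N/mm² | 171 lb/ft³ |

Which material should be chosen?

Normalizing units and computing the index:
  material F: σ_y = 682.0 MPa, ρ = 1515 kg/m³
  material C: σ_y = 58.30 MPa, ρ = 1210 kg/m³
  material J: σ_y = 83.70 MPa, ρ = 8930 kg/m³
  material V: σ_y = 310.3 MPa, ρ = 8057 kg/m³
  material Z: σ_y = 1070 MPa, ρ = 4463 kg/m³
  material B: σ_y = 250.0 MPa, ρ = 2739 kg/m³
  material F: M = 51.1×10⁻³
  material Z: M = 23.4×10⁻³
  material B: M = 14.5×10⁻³
  material C: M = 12.4×10⁻³
  material V: M = 5.69×10⁻³
  material J: M = 2.14×10⁻³
Highest index: material F.

material F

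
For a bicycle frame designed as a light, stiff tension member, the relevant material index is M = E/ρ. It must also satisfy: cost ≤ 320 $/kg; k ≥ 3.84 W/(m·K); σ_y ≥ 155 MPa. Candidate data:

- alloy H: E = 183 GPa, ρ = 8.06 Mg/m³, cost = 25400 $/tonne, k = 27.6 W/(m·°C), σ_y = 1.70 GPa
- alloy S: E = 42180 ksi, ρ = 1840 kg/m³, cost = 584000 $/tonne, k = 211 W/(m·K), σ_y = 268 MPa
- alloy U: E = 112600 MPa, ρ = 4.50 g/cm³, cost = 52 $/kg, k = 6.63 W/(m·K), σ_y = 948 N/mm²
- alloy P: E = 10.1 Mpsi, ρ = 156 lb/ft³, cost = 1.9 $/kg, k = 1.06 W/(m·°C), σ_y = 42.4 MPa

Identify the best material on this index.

alloy U

Screen on constraints: cost ≤ 320 $/kg; k ≥ 3.84 W/(m·K); σ_y ≥ 155 MPa. Survivors: alloy H, alloy U.
Normalizing units and computing the index:
  alloy H: E = 183.0 GPa, ρ = 8060 kg/m³
  alloy U: E = 112.6 GPa, ρ = 4500 kg/m³
  alloy U: M = 25.0 MN·m/kg
  alloy H: M = 22.7 MN·m/kg
Alloy U has the largest M.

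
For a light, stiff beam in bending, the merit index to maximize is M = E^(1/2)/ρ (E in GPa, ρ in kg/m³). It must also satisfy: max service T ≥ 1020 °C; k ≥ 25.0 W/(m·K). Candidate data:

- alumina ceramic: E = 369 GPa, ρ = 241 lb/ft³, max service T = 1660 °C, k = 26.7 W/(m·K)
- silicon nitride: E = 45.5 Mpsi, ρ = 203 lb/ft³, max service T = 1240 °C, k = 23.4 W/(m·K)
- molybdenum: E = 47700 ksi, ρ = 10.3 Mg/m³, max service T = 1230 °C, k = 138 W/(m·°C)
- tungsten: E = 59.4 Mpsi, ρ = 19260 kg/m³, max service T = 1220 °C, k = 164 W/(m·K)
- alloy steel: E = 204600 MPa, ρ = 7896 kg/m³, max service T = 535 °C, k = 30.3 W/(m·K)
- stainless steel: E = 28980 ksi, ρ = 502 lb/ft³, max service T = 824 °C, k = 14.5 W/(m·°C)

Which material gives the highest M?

alumina ceramic

Screen on constraints: max service T ≥ 1020 °C; k ≥ 25.0 W/(m·K). Survivors: alumina ceramic, molybdenum, tungsten.
Convert each candidate to consistent units, then evaluate M:
  alumina ceramic: E = 369.0 GPa, ρ = 3860 kg/m³
  molybdenum: E = 328.9 GPa, ρ = 10300 kg/m³
  tungsten: E = 409.5 GPa, ρ = 19260 kg/m³
  alumina ceramic: M = 4.98×10⁻³
  molybdenum: M = 1.76×10⁻³
  tungsten: M = 1.05×10⁻³
Highest index: alumina ceramic.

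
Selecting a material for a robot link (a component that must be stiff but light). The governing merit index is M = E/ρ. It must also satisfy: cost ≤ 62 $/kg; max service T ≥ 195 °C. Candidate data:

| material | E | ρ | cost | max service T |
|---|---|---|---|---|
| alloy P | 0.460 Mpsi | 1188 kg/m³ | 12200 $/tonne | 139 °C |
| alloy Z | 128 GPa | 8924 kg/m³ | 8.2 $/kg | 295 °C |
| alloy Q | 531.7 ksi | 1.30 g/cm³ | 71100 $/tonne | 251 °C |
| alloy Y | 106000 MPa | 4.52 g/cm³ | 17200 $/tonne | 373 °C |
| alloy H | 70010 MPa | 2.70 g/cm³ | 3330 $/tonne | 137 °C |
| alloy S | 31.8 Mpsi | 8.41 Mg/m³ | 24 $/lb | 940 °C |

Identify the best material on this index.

alloy S

Screen on constraints: cost ≤ 62 $/kg; max service T ≥ 195 °C. Survivors: alloy Z, alloy Y, alloy S.
After converting to SI:
  alloy Z: E = 128.0 GPa, ρ = 8924 kg/m³
  alloy Y: E = 106.0 GPa, ρ = 4520 kg/m³
  alloy S: E = 219.3 GPa, ρ = 8410 kg/m³
  alloy S: M = 26.1 MN·m/kg
  alloy Y: M = 23.5 MN·m/kg
  alloy Z: M = 14.3 MN·m/kg
Highest index: alloy S.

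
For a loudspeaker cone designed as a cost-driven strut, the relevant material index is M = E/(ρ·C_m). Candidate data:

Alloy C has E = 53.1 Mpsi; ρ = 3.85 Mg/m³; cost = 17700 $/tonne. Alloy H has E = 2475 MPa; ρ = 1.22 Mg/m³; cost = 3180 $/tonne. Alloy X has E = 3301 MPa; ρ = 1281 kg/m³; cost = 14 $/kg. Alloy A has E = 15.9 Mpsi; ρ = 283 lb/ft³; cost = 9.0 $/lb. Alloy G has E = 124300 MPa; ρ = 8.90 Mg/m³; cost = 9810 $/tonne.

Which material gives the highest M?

Convert each candidate to consistent units, then evaluate M:
  alloy C: E = 366.1 GPa, ρ = 3850 kg/m³, cost = 17.70 $/kg
  alloy H: E = 2.475 GPa, ρ = 1220 kg/m³, cost = 3.180 $/kg
  alloy X: E = 3.301 GPa, ρ = 1281 kg/m³, cost = 14.00 $/kg
  alloy A: E = 109.6 GPa, ρ = 4533 kg/m³, cost = 19.84 $/kg
  alloy G: E = 124.3 GPa, ρ = 8900 kg/m³, cost = 9.810 $/kg
  alloy C: M = 5.37 MN·m per $
  alloy G: M = 1.42 MN·m per $
  alloy A: M = 1.22 MN·m per $
  alloy H: M = 0.638 MN·m per $
  alloy X: M = 0.184 MN·m per $
Alloy C ranks first.

alloy C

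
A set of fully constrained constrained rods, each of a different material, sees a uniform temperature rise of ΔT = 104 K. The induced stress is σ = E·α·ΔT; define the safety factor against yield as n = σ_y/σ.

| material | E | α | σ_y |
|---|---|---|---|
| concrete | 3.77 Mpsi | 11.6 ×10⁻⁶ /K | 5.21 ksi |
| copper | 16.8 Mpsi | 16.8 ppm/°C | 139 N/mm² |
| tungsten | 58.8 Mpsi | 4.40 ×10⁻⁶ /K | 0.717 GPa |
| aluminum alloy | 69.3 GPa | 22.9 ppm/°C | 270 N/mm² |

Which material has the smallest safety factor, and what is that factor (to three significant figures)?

In consistent units (E in GPa, α in ×10⁻⁶/K, σ_y in MPa):
  concrete: E = 25.99, α = 11.6, σ_y = 35.92 → σ = 31.4 MPa, n = 1.15
  copper: E = 115.8, α = 16.8, σ_y = 139.0 → σ = 202 MPa, n = 0.687
  tungsten: E = 405.4, α = 4.40, σ_y = 717.0 → σ = 186 MPa, n = 3.86
  aluminum alloy: E = 69.30, α = 22.9, σ_y = 270.0 → σ = 165 MPa, n = 1.64
Copper has the lowest safety factor, n = 0.687.

copper, n = 0.687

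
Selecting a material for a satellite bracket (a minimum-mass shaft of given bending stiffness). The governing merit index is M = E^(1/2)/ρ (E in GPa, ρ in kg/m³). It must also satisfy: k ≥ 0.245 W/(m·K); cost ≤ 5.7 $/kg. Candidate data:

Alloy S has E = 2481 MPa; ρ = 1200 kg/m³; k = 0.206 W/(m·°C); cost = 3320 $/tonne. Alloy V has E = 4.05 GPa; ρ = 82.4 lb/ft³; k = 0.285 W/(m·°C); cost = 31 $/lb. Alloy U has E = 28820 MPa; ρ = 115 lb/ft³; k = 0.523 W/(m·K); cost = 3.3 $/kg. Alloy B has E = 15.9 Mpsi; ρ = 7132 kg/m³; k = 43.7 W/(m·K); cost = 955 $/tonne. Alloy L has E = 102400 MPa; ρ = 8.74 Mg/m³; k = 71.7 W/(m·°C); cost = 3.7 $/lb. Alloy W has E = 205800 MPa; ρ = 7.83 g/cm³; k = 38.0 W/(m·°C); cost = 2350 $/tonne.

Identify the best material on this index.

alloy U

Screen on constraints: k ≥ 0.245 W/(m·K); cost ≤ 5.7 $/kg. Survivors: alloy U, alloy B, alloy W.
Normalizing units and computing the index:
  alloy U: E = 28.82 GPa, ρ = 1842 kg/m³
  alloy B: E = 109.6 GPa, ρ = 7132 kg/m³
  alloy W: E = 205.8 GPa, ρ = 7830 kg/m³
  alloy U: M = 2.91×10⁻³
  alloy W: M = 1.83×10⁻³
  alloy B: M = 1.47×10⁻³
Alloy U ranks first.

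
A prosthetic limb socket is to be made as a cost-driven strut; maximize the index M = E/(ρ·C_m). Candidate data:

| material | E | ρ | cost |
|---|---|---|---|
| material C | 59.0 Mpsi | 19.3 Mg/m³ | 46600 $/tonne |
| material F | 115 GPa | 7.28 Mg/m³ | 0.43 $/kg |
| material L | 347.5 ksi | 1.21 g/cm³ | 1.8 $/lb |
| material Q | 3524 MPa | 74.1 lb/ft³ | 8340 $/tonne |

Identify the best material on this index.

material F

Normalizing units and computing the index:
  material C: E = 406.8 GPa, ρ = 19300 kg/m³, cost = 46.60 $/kg
  material F: E = 115.0 GPa, ρ = 7280 kg/m³, cost = 0.4300 $/kg
  material L: E = 2.396 GPa, ρ = 1210 kg/m³, cost = 3.968 $/kg
  material Q: E = 3.524 GPa, ρ = 1187 kg/m³, cost = 8.340 $/kg
  material F: M = 36.7 MN·m per $
  material L: M = 0.499 MN·m per $
  material C: M = 0.452 MN·m per $
  material Q: M = 0.356 MN·m per $
The maximum is for material F.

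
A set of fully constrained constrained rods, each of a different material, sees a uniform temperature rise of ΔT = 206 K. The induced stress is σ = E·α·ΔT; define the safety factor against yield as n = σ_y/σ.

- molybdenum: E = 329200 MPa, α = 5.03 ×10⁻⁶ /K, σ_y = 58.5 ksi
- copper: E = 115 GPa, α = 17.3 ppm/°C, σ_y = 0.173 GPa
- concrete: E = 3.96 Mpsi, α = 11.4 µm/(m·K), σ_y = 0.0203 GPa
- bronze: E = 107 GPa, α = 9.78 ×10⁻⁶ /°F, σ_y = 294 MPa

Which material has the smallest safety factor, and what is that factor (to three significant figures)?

concrete, n = 0.317

Converting E to GPa, α to ×10⁻⁶/K, σ_y to MPa, then σ and n for each:
  molybdenum: E = 329.2, α = 5.03, σ_y = 403.3 → σ = 341 MPa, n = 1.18
  copper: E = 115.0, α = 17.3, σ_y = 173.0 → σ = 410 MPa, n = 0.422
  concrete: E = 27.30, α = 11.4, σ_y = 20.30 → σ = 64.1 MPa, n = 0.317
  bronze: E = 107.0, α = 17.6, σ_y = 294.0 → σ = 388 MPa, n = 0.758
Smallest n: concrete with n = 0.317.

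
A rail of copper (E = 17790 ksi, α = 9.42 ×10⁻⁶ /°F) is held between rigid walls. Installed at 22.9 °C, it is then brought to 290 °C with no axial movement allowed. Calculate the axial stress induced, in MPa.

E = 17790 ksi = 122.7 GPa.
α = 9.42×10⁻⁶/°F × 9/5 = 17.0×10⁻⁶/K.
ΔT = 267.1 K. Constrained thermal stress σ = E·α·ΔT = 122.7×10³ MPa × 17.0×10⁻⁶ × 267.1 = 556 MPa (compressive).

556 MPa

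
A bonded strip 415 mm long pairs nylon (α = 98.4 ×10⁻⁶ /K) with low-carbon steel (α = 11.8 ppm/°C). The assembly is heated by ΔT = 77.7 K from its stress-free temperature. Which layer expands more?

nylon

α(nylon) = 98.4×10⁻⁶/K vs α(low-carbon steel) = 11.8×10⁻⁶/K.
Higher α expands more for the same ΔT: nylon.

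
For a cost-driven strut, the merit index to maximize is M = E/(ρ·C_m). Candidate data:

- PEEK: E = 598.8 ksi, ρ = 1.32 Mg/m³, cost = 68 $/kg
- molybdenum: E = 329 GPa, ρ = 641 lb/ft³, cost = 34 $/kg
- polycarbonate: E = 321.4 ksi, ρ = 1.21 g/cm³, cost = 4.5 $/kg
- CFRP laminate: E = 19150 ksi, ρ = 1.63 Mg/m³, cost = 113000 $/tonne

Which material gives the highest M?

molybdenum

Convert each candidate to consistent units, then evaluate M:
  PEEK: E = 4.129 GPa, ρ = 1320 kg/m³, cost = 68.00 $/kg
  molybdenum: E = 329.0 GPa, ρ = 10270 kg/m³, cost = 34.00 $/kg
  polycarbonate: E = 2.216 GPa, ρ = 1210 kg/m³, cost = 4.500 $/kg
  CFRP laminate: E = 132.0 GPa, ρ = 1630 kg/m³, cost = 113.0 $/kg
  molybdenum: M = 0.942 MN·m per $
  CFRP laminate: M = 0.717 MN·m per $
  polycarbonate: M = 0.407 MN·m per $
  PEEK: M = 0.0460 MN·m per $
Highest index: molybdenum.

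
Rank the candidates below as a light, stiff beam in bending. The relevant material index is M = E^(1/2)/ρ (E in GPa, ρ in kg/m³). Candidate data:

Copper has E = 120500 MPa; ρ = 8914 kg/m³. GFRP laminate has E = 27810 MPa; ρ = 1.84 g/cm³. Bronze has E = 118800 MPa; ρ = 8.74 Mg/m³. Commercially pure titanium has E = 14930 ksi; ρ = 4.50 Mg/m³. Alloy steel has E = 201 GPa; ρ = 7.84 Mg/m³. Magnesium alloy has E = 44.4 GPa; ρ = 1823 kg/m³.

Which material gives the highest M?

Putting every candidate on a common basis:
  copper: E = 120.5 GPa, ρ = 8914 kg/m³
  GFRP laminate: E = 27.81 GPa, ρ = 1840 kg/m³
  bronze: E = 118.8 GPa, ρ = 8740 kg/m³
  commercially pure titanium: E = 102.9 GPa, ρ = 4500 kg/m³
  alloy steel: E = 201.0 GPa, ρ = 7840 kg/m³
  magnesium alloy: E = 44.40 GPa, ρ = 1823 kg/m³
  magnesium alloy: M = 3.66×10⁻³
  GFRP laminate: M = 2.87×10⁻³
  commercially pure titanium: M = 2.25×10⁻³
  alloy steel: M = 1.81×10⁻³
  bronze: M = 1.25×10⁻³
  copper: M = 1.23×10⁻³
Magnesium alloy has the largest M.

magnesium alloy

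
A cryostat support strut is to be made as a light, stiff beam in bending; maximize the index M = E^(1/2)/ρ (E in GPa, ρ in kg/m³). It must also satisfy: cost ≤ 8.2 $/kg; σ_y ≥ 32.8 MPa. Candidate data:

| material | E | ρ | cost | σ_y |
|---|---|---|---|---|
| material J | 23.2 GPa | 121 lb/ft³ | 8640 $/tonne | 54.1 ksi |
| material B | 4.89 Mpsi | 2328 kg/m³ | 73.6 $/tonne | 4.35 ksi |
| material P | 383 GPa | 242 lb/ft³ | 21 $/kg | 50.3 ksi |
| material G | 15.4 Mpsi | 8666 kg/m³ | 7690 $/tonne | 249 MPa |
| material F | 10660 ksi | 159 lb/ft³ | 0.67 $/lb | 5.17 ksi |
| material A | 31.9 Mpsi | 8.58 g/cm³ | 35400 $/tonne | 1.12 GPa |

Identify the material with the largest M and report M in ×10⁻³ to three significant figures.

Screen on constraints: cost ≤ 8.2 $/kg; σ_y ≥ 32.8 MPa. Survivors: material G, material F.
After converting to SI:
  material G: E = 106.2 GPa, ρ = 8666 kg/m³
  material F: E = 73.50 GPa, ρ = 2547 kg/m³
  material F: M = 3.37×10⁻³
  material G: M = 1.19×10⁻³
Material F ranks first.

material F, M = 3.37×10⁻³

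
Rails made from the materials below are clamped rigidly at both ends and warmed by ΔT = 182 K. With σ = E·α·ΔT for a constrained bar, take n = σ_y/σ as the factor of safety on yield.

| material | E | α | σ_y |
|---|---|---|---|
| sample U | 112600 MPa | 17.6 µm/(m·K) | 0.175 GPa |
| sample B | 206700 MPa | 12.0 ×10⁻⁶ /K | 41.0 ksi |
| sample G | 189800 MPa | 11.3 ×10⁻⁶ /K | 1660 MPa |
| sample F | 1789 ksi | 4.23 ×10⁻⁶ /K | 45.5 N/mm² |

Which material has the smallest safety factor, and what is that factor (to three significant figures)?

sample U, n = 0.485

With everything in SI (GPa, ×10⁻⁶/K, MPa):
  sample U: E = 112.6, α = 17.6, σ_y = 175.0 → σ = 361 MPa, n = 0.485
  sample B: E = 206.7, α = 12.0, σ_y = 282.7 → σ = 451 MPa, n = 0.626
  sample G: E = 189.8, α = 11.3, σ_y = 1660 → σ = 390 MPa, n = 4.25
  sample F: E = 12.33, α = 4.23, σ_y = 45.50 → σ = 9.50 MPa, n = 4.79
Smallest n: sample U with n = 0.485.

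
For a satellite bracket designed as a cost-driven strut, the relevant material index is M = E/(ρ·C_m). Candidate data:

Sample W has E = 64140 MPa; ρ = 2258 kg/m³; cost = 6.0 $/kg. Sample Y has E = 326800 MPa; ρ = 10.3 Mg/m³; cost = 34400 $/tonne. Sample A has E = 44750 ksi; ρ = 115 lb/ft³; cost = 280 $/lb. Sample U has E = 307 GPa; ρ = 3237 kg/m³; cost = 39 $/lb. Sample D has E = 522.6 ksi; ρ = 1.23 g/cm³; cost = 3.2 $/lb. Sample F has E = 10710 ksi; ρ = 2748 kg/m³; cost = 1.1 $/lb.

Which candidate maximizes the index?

sample F

Convert each candidate to consistent units, then evaluate M:
  sample W: E = 64.14 GPa, ρ = 2258 kg/m³, cost = 6.000 $/kg
  sample Y: E = 326.8 GPa, ρ = 10300 kg/m³, cost = 34.40 $/kg
  sample A: E = 308.5 GPa, ρ = 1842 kg/m³, cost = 617.3 $/kg
  sample U: E = 307.0 GPa, ρ = 3237 kg/m³, cost = 85.98 $/kg
  sample D: E = 3.603 GPa, ρ = 1230 kg/m³, cost = 7.055 $/kg
  sample F: E = 73.84 GPa, ρ = 2748 kg/m³, cost = 2.425 $/kg
  sample F: M = 11.1 MN·m per $
  sample W: M = 4.73 MN·m per $
  sample U: M = 1.10 MN·m per $
  sample Y: M = 0.922 MN·m per $
  sample D: M = 0.415 MN·m per $
  sample A: M = 0.271 MN·m per $
Sample F has the largest M.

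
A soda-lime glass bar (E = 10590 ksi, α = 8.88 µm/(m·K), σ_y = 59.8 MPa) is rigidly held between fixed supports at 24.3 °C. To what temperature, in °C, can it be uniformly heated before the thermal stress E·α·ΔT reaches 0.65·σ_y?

84.2 °C

E = 10590 ksi = 73.02 GPa.
E·α·ΔT = 38.87 MPa ⇒ ΔT = 38.87 / (73.02×10³ × 8.88×10⁻⁶) = 59.95 K.
T = 24.3 + 59.95 = 84.25 °C.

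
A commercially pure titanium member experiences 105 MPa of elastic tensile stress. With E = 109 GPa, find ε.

9.63×10⁻⁴

ε = σ/E = 105 / 109000 = 9.63×10⁻⁴.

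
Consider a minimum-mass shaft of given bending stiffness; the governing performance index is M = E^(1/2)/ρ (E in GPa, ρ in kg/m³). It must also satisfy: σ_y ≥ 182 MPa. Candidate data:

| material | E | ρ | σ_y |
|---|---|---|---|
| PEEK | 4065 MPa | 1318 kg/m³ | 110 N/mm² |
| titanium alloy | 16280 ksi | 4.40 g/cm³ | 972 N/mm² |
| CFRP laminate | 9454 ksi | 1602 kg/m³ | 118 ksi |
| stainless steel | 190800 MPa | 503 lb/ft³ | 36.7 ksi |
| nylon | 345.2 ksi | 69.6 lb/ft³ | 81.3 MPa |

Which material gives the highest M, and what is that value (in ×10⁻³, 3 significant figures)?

CFRP laminate, M = 5.04×10⁻³

Screen on constraints: σ_y ≥ 182 MPa. Survivors: titanium alloy, CFRP laminate, stainless steel.
Putting every candidate on a common basis:
  titanium alloy: E = 112.2 GPa, ρ = 4400 kg/m³
  CFRP laminate: E = 65.18 GPa, ρ = 1602 kg/m³
  stainless steel: E = 190.8 GPa, ρ = 8057 kg/m³
  CFRP laminate: M = 5.04×10⁻³
  titanium alloy: M = 2.41×10⁻³
  stainless steel: M = 1.71×10⁻³
CFRP laminate has the largest M.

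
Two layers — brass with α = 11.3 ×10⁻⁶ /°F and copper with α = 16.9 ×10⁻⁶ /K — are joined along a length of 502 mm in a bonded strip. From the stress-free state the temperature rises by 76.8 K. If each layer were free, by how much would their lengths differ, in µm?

133 µm

brass: α = 11.3×10⁻⁶/°F × 9/5 = 20.3×10⁻⁶/K.
Δα = |20.3 − 16.9|×10⁻⁶/K = 3.44×10⁻⁶/K.
ΔL_mismatch = Δα·L·ΔT = 3.44×10⁻⁶ × 502.0 mm × 76.8 K = 133 µm.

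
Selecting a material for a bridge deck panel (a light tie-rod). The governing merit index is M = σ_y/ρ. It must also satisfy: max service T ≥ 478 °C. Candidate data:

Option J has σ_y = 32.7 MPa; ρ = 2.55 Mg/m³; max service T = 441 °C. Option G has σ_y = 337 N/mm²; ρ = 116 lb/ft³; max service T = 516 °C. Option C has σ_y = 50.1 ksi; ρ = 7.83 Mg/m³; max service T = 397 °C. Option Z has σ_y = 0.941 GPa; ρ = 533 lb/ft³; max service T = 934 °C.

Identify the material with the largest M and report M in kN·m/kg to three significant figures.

Screen on constraints: max service T ≥ 478 °C. Survivors: option G, option Z.
In SI units:
  option G: σ_y = 337.0 MPa, ρ = 1858 kg/m³
  option Z: σ_y = 941.0 MPa, ρ = 8538 kg/m³
  option G: M = 181 kN·m/kg
  option Z: M = 110 kN·m/kg
Highest index: option G.

option G, M = 181 kN·m/kg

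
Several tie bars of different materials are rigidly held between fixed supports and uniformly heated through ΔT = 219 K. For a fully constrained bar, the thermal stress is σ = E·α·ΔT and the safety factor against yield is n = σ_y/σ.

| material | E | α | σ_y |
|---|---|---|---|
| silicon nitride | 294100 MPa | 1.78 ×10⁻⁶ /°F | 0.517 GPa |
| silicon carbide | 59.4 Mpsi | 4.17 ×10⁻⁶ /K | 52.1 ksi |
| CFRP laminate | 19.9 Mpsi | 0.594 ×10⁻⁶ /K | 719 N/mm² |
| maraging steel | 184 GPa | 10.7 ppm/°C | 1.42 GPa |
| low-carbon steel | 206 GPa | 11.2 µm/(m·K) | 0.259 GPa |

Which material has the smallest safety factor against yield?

In consistent units (E in GPa, α in ×10⁻⁶/K, σ_y in MPa):
  silicon nitride: E = 294.1, α = 3.20, σ_y = 517.0 → σ = 206 MPa, n = 2.51
  silicon carbide: E = 409.5, α = 4.17, σ_y = 359.2 → σ = 374 MPa, n = 0.960
  CFRP laminate: E = 137.2, α = 0.594, σ_y = 719.0 → σ = 17.8 MPa, n = 40.3
  maraging steel: E = 184.0, α = 10.7, σ_y = 1420 → σ = 431 MPa, n = 3.29
  low-carbon steel: E = 206.0, α = 11.2, σ_y = 259.0 → σ = 505 MPa, n = 0.513
The minimum is low-carbon steel at n = 0.513.

low-carbon steel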